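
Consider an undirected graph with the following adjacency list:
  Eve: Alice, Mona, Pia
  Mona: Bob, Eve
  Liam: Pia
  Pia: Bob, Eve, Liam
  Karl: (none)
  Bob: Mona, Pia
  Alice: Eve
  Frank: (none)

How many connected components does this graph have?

3

From Alice: component {Alice, Bob, Eve, Liam, Mona, Pia}.
From Frank: component {Frank}.
From Karl: component {Karl}.
That's 3 components.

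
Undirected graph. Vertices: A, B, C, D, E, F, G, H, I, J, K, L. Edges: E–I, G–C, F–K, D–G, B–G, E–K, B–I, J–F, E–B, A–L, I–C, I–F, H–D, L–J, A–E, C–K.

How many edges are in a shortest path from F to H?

5

Distance 0: F.
Distance 1: I, J, K.
Distance 2: B, C, E, L.
Distance 3: A, G.
Distance 4: D.
Distance 5: H — contains H.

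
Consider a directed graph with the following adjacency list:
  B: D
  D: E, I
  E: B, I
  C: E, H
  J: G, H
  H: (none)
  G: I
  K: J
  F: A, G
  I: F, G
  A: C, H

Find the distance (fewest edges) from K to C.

6

Distance 0: K.
Distance 1: J.
Distance 2: G, H.
Distance 3: I.
Distance 4: F.
Distance 5: A.
Distance 6: C — contains C.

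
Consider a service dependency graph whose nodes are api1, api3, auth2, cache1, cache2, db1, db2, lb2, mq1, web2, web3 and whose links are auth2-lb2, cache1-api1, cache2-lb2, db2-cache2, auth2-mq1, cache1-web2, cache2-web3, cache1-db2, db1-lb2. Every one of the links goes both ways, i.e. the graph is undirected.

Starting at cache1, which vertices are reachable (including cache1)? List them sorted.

Start at cache1.
Its neighbours: api1, db2, web2.
Then their neighbours: cache2.
Then next layer: lb2, web3.
Then next layer: auth2, db1.
Then next layer: mq1.
Nothing further is reachable.

api1, auth2, cache1, cache2, db1, db2, lb2, mq1, web2, web3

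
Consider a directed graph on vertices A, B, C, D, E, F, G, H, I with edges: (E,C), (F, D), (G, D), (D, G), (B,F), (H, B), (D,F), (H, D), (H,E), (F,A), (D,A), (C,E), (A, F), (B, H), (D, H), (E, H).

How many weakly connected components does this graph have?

2

From A: component {A, B, C, D, E, F, G, H}.
From I: component {I}.
That's 2 components.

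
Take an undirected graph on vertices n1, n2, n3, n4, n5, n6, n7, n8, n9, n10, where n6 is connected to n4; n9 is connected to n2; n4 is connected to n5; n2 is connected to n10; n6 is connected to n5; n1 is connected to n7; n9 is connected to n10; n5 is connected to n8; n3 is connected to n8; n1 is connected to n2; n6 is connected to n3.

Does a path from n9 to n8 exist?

No

Explore from n9.
Distance 1: reach n2, n10.
Distance 2: reach n1.
Distance 3: reach n7.
The search is exhausted without reaching n8; it lies in a different component.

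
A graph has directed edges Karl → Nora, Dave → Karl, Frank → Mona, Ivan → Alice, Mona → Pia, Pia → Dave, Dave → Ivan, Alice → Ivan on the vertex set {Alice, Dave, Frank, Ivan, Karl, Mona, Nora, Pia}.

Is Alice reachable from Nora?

Nora has no outgoing edges, so nothing is reachable from it.

No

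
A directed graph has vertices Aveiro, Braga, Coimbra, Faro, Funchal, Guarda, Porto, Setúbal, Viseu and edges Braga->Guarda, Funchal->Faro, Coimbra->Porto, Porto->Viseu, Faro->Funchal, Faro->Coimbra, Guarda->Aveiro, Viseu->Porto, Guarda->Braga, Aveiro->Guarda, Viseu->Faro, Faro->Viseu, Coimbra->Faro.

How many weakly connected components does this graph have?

3

From Aveiro: component {Aveiro, Braga, Guarda}.
From Coimbra: component {Coimbra, Faro, Funchal, Porto, Viseu}.
From Setúbal: component {Setúbal}.
That's 3 components.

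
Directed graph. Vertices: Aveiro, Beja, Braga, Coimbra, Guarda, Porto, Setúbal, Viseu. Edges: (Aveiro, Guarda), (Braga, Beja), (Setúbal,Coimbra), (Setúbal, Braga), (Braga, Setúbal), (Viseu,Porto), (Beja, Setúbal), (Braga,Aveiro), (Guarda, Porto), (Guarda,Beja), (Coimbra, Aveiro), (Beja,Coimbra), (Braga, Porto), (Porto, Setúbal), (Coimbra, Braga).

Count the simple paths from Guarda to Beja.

Guarda→Beja
Guarda→Porto→Setúbal→Braga→Beja
Guarda→Porto→Setúbal→Coimbra→Braga→Beja

3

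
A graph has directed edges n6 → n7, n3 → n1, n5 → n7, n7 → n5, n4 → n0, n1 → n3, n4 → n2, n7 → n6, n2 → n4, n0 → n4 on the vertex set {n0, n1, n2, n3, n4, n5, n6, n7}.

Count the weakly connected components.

From n0: component {n0, n2, n4}.
From n1: component {n1, n3}.
From n5: component {n5, n6, n7}.
That's 3 components.

3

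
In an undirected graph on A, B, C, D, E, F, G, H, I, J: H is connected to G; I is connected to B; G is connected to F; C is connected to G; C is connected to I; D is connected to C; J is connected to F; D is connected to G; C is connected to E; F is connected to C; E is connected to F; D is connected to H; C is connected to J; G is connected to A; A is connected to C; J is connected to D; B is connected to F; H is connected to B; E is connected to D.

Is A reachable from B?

Yes

Explore from B.
Distance 1: reach F, H, I.
Distance 2: reach C, D, E, G, J.
Distance 3: reach A.
Found A.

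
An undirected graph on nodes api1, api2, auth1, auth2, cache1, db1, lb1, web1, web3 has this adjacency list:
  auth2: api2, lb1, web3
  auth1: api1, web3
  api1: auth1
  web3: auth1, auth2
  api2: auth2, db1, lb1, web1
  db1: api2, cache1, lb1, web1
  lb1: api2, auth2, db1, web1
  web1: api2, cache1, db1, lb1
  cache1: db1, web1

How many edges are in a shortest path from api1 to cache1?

6

Distance 0: api1.
Distance 1: auth1.
Distance 2: web3.
Distance 3: auth2.
Distance 4: api2, lb1.
Distance 5: db1, web1.
Distance 6: cache1 — contains cache1.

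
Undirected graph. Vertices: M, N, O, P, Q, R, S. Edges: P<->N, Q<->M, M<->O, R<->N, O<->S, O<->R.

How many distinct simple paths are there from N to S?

N–R–O–S

1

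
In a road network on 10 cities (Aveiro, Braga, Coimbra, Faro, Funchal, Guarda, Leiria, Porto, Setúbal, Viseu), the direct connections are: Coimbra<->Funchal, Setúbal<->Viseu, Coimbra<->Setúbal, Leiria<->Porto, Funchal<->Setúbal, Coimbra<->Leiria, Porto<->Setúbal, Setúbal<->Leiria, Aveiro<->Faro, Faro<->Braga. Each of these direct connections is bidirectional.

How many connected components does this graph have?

From Aveiro: component {Aveiro, Braga, Faro}.
From Coimbra: component {Coimbra, Funchal, Leiria, Porto, Setúbal, Viseu}.
From Guarda: component {Guarda}.
That's 3 components.

3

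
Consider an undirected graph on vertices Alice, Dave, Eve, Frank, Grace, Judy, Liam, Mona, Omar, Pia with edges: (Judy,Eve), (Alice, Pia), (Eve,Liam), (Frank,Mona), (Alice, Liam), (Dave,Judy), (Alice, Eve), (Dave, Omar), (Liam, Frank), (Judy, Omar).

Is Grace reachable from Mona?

Explore from Mona.
Distance 1: reach Frank.
Distance 2: reach Liam.
Distance 3: reach Alice, Eve.
Distance 4: reach Judy, Pia.
Distance 5: reach Dave, Omar.
The search is exhausted without reaching Grace; it lies in a different component.

No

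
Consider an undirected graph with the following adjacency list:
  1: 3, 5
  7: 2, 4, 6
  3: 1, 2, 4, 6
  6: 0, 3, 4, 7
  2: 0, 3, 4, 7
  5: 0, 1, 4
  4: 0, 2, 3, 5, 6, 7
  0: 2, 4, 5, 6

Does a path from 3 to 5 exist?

Yes

Explore from 3.
Distance 1: reach 1, 2, 4, 6.
Distance 2: reach 0, 5, 7.
Found 5.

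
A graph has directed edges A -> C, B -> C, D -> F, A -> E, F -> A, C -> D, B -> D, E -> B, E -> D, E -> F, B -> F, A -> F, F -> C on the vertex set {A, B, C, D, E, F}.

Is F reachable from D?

Yes

Explore from D.
Distance 1: reach F.
Found F.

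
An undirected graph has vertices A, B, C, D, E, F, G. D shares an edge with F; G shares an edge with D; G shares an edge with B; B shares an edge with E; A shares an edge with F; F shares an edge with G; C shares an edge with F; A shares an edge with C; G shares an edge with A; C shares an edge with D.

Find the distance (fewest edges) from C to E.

Distance 0: C.
Distance 1: A, D, F.
Distance 2: G.
Distance 3: B.
Distance 4: E — contains E.

4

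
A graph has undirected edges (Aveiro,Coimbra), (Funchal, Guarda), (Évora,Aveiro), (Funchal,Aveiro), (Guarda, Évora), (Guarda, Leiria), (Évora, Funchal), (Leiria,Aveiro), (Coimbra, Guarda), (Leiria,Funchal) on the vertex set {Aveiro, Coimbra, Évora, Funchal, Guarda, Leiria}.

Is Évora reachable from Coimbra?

Yes

Explore from Coimbra.
Distance 1: reach Aveiro, Guarda.
Distance 2: reach Évora, Funchal, Leiria.
Found Évora.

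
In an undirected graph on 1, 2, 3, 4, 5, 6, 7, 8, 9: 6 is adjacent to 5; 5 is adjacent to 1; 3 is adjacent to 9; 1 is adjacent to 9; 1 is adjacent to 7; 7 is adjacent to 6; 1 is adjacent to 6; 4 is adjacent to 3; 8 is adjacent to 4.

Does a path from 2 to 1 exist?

No

2 has no edges, so nothing is reachable from it.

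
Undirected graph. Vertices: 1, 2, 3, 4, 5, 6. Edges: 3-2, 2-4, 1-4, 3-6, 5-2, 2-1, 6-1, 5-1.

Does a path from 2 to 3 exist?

Explore from 2.
Distance 1: reach 1, 3, 4, 5.
Found 3.

Yes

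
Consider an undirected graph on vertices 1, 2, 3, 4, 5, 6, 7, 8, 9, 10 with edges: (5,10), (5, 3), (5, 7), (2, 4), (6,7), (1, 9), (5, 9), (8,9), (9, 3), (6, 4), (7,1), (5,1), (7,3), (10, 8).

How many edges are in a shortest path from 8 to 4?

5

Distance 0: 8.
Distance 1: 9, 10.
Distance 2: 1, 3, 5.
Distance 3: 7.
Distance 4: 6.
Distance 5: 4 — contains 4.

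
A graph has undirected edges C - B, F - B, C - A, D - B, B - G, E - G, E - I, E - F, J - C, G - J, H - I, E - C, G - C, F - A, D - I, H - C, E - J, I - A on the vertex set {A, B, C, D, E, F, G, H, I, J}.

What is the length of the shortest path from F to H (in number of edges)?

3

Distance 0: F.
Distance 1: A, B, E.
Distance 2: C, D, G, I, J.
Distance 3: H — contains H.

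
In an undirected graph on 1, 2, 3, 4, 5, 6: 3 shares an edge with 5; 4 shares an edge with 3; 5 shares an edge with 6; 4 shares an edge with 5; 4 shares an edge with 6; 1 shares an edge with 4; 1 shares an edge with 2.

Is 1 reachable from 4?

Yes

Explore from 4.
Distance 1: reach 1, 3, 5, 6.
Found 1.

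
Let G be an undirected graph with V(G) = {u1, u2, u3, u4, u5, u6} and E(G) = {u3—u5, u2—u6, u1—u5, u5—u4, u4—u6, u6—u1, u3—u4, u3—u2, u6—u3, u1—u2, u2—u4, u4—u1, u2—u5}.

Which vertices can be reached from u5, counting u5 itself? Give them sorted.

u1, u2, u3, u4, u5, u6

Start at u5.
Its neighbours: u1, u2, u3, u4.
Then their neighbours: u6.
Every vertex is now reached.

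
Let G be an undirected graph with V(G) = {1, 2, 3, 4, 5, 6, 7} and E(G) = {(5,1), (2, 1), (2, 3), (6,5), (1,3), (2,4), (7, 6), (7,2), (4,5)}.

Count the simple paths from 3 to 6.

3–1–2–4–5–6
3–1–2–7–6
3–1–5–4–2–7–6
3–1–5–6
3–2–1–5–6
3–2–4–5–6
3–2–7–6

7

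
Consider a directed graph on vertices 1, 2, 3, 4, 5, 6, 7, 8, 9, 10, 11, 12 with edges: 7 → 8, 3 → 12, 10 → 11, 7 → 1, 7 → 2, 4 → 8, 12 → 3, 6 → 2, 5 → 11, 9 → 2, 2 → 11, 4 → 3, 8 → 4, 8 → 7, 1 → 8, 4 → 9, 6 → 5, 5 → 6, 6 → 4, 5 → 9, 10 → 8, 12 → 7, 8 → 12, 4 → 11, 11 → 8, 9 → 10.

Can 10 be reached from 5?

Explore from 5.
Distance 1: reach 6, 9, 11.
Distance 2: reach 2, 4, 8, 10.
Found 10.

Yes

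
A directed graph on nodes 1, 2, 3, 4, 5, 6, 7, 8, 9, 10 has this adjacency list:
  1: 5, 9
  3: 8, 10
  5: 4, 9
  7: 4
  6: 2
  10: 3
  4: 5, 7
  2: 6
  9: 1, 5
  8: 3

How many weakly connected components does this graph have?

From 1: component {1, 4, 5, 7, 9}.
From 2: component {2, 6}.
From 3: component {3, 8, 10}.
That's 3 components.

3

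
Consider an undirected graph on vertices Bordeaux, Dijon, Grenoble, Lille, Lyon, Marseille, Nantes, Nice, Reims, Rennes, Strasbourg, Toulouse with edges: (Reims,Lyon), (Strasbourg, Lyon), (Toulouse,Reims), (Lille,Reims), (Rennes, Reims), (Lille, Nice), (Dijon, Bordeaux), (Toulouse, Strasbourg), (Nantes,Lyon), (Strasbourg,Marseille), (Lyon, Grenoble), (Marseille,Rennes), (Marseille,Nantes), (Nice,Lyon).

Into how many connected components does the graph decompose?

From Bordeaux: component {Bordeaux, Dijon}.
From Grenoble: component {Grenoble, Lille, Lyon, Marseille, Nantes, Nice, Reims, Rennes, Strasbourg, Toulouse}.
That's 2 components.

2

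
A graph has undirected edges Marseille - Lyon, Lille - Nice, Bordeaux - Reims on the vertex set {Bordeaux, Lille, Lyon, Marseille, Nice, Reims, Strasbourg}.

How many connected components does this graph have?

From Bordeaux: component {Bordeaux, Reims}.
From Lille: component {Lille, Nice}.
From Lyon: component {Lyon, Marseille}.
From Strasbourg: component {Strasbourg}.
That's 4 components.

4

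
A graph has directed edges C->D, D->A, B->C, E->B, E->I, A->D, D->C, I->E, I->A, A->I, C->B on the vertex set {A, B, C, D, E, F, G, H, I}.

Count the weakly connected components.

4

From A: component {A, B, C, D, E, I}.
From F: component {F}.
From G: component {G}.
From H: component {H}.
That's 4 components.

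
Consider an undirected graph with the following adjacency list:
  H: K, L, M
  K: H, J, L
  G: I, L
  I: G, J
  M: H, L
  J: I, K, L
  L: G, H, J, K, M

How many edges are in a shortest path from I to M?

Distance 0: I.
Distance 1: G, J.
Distance 2: K, L.
Distance 3: H, M — contains M.

3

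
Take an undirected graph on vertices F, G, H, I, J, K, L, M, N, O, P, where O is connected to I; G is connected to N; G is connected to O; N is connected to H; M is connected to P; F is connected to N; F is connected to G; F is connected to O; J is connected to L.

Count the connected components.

From F: component {F, G, H, I, N, O}.
From J: component {J, L}.
From K: component {K}.
From M: component {M, P}.
That's 4 components.

4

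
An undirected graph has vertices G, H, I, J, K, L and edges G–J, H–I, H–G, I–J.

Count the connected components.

From G: component {G, H, I, J}.
From K: component {K}.
From L: component {L}.
That's 3 components.

3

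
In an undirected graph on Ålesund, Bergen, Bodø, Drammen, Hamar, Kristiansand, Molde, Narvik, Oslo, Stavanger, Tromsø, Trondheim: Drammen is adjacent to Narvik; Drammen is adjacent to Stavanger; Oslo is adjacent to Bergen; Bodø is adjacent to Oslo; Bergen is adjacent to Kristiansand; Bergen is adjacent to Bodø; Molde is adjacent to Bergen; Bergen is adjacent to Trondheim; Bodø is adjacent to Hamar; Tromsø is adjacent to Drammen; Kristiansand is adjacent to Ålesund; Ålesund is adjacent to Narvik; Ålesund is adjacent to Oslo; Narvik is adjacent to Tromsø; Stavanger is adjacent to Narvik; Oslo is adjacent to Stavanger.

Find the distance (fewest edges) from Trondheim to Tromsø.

5

Distance 0: Trondheim.
Distance 1: Bergen.
Distance 2: Bodø, Kristiansand, Molde, Oslo.
Distance 3: Ålesund, Hamar, Stavanger.
Distance 4: Drammen, Narvik.
Distance 5: Tromsø — contains Tromsø.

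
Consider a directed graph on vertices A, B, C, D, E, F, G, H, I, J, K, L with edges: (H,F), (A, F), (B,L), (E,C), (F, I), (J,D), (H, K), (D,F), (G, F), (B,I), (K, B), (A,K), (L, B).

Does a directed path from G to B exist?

Explore from G.
Distance 1: reach F.
Distance 2: reach I.
The search from G is exhausted; no directed path reaches B.

No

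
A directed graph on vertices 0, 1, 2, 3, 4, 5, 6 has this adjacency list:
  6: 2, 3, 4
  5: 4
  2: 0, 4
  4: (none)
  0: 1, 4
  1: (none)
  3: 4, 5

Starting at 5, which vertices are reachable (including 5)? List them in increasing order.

4, 5

Start at 5.
Its neighbours: 4.
Nothing further is reachable.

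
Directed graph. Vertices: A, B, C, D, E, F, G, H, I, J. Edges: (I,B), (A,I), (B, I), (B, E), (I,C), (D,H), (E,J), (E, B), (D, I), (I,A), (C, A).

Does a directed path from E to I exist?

Yes

Explore from E.
Distance 1: reach B, J.
Distance 2: reach I.
Found I.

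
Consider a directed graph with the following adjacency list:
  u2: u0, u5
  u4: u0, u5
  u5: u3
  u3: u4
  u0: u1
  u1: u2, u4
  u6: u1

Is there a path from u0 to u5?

Yes

Explore from u0.
Distance 1: reach u1.
Distance 2: reach u2, u4.
Distance 3: reach u5.
Found u5.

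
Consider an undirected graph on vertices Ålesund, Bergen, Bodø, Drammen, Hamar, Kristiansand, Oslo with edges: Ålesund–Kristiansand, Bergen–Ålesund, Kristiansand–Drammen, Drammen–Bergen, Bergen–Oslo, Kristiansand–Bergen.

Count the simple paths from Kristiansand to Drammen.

Kristiansand–Ålesund–Bergen–Drammen
Kristiansand–Bergen–Drammen
Kristiansand–Drammen

3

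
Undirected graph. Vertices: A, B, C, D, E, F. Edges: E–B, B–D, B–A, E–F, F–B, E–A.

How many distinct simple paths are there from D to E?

3

D–B–A–E
D–B–E
D–B–F–E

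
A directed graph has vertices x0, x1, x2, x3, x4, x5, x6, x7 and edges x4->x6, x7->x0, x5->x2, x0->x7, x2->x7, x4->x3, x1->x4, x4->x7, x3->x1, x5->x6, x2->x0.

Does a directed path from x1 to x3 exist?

Yes

Explore from x1.
Distance 1: reach x4.
Distance 2: reach x3, x6, x7.
Found x3.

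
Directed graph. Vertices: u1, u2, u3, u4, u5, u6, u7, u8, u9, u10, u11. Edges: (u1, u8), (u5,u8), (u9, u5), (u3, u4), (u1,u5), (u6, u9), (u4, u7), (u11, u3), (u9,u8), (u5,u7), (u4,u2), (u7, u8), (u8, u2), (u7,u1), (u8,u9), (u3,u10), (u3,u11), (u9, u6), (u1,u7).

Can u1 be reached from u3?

Yes

Explore from u3.
Distance 1: reach u4, u10, u11.
Distance 2: reach u2, u7.
Distance 3: reach u1, u8.
Found u1.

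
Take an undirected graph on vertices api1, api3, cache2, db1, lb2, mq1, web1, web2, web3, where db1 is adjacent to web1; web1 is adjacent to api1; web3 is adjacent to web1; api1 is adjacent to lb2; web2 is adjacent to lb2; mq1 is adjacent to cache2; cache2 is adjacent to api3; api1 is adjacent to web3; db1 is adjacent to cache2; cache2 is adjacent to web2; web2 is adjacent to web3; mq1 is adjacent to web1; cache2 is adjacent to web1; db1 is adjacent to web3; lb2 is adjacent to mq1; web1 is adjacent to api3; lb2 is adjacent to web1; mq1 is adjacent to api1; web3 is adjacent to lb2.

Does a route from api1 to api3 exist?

Yes

Explore from api1.
Distance 1: reach lb2, mq1, web1, web3.
Distance 2: reach api3, cache2, db1, web2.
Found api3.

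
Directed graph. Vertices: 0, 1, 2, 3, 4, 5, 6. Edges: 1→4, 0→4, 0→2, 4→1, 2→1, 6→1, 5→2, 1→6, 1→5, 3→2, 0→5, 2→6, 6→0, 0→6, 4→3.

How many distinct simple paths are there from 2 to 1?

3

2→1
2→6→0→4→1
2→6→1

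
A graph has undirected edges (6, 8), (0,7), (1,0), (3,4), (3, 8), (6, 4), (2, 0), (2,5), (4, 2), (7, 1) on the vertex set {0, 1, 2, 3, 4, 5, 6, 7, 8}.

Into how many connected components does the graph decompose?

From 0: component {0, 1, 2, 3, 4, 5, 6, 7, 8}.
That's 1 component.

1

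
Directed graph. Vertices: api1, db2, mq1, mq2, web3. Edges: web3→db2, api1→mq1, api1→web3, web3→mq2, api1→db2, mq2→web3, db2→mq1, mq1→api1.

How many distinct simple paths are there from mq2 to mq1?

1

mq2→web3→db2→mq1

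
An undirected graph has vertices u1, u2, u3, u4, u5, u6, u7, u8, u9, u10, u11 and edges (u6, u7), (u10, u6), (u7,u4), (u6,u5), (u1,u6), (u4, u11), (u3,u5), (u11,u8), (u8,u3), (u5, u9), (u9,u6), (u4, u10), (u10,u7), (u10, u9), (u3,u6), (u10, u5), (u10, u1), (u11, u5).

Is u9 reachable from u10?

Yes

Explore from u10.
Distance 1: reach u1, u4, u5, u6, u7, u9.
Found u9.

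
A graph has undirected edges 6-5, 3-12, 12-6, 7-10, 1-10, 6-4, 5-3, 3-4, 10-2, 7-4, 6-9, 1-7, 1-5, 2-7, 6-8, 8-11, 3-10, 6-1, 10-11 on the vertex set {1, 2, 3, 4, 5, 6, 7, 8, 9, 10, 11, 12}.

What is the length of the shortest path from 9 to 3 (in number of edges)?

Distance 0: 9.
Distance 1: 6.
Distance 2: 1, 4, 5, 8, 12.
Distance 3: 3, 7, 10, 11 — contains 3.

3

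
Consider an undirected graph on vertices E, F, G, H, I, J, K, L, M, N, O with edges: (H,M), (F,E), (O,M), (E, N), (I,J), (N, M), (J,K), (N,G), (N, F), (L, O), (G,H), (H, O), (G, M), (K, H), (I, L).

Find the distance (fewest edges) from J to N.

Distance 0: J.
Distance 1: I, K.
Distance 2: H, L.
Distance 3: G, M, O.
Distance 4: N — contains N.

4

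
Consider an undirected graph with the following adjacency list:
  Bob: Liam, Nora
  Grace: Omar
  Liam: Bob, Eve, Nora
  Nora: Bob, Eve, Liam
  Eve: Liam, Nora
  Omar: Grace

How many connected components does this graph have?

From Bob: component {Bob, Eve, Liam, Nora}.
From Grace: component {Grace, Omar}.
That's 2 components.

2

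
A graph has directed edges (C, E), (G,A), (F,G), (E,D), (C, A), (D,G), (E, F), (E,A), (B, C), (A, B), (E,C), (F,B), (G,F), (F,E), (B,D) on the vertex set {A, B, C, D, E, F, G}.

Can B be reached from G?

Yes

Explore from G.
Distance 1: reach A, F.
Distance 2: reach B, E.
Found B.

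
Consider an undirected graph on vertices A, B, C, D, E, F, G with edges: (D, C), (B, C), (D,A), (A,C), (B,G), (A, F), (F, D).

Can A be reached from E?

E has no edges, so nothing is reachable from it.

No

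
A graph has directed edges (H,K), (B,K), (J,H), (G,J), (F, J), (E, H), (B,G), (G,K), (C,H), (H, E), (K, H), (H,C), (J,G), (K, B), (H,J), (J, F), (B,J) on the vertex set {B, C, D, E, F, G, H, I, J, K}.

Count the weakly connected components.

From B: component {B, C, E, F, G, H, J, K}.
From D: component {D}.
From I: component {I}.
That's 3 components.

3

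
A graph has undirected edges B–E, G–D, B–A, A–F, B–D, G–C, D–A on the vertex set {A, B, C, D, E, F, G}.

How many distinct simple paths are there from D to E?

D–A–B–E
D–B–E

2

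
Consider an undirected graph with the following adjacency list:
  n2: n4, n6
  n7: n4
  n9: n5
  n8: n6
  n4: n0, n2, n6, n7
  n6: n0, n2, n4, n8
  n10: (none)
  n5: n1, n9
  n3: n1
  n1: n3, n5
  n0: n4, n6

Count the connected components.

3

From n0: component {n0, n2, n4, n6, n7, n8}.
From n1: component {n1, n3, n5, n9}.
From n10: component {n10}.
That's 3 components.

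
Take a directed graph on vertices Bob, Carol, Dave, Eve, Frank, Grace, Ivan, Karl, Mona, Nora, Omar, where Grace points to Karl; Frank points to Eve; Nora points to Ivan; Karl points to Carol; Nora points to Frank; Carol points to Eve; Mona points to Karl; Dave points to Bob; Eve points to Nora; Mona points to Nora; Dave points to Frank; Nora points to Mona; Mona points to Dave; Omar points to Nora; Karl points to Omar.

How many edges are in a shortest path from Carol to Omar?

5

Distance 0: Carol.
Distance 1: Eve.
Distance 2: Nora.
Distance 3: Frank, Ivan, Mona.
Distance 4: Dave, Karl.
Distance 5: Bob, Omar — contains Omar.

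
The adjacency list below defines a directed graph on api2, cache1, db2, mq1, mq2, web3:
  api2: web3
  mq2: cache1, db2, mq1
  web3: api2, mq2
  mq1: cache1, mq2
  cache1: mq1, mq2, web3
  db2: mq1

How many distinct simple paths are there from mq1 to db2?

mq1→cache1→mq2→db2
mq1→cache1→web3→mq2→db2
mq1→mq2→db2

3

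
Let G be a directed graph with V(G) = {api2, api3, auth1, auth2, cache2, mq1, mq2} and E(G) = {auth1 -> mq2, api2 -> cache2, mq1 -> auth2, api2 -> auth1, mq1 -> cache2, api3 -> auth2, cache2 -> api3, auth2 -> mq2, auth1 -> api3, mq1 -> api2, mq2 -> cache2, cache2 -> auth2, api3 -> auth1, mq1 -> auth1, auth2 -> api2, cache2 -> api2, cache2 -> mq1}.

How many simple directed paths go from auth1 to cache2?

3

auth1→api3→auth2→api2→cache2
auth1→api3→auth2→mq2→cache2
auth1→mq2→cache2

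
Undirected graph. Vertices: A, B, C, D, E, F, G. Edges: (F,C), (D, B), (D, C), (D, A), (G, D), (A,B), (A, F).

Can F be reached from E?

No

E has no edges, so nothing is reachable from it.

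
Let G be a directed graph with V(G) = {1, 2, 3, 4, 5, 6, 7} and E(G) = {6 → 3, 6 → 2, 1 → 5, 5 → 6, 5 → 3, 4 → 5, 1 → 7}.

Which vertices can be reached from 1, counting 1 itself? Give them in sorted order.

1, 2, 3, 5, 6, 7

Start at 1.
Its neighbours: 5, 7.
Then their neighbours: 3, 6.
Then next layer: 2.
Nothing further is reachable.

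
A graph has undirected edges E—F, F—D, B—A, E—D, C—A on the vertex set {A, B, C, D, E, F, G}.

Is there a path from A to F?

Explore from A.
Distance 1: reach B, C.
The search is exhausted without reaching F; it lies in a different component.

No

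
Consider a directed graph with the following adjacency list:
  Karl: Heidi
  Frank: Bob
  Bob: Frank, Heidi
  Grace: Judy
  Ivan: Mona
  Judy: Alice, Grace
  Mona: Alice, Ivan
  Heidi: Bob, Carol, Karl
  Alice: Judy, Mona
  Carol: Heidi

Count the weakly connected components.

2

From Alice: component {Alice, Grace, Ivan, Judy, Mona}.
From Bob: component {Bob, Carol, Frank, Heidi, Karl}.
That's 2 components.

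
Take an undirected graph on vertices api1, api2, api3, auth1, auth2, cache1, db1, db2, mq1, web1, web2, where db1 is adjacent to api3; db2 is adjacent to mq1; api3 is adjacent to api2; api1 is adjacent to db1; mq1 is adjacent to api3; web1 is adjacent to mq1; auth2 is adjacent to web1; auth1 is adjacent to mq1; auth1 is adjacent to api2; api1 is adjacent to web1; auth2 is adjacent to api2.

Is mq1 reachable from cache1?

cache1 has no edges, so nothing is reachable from it.

No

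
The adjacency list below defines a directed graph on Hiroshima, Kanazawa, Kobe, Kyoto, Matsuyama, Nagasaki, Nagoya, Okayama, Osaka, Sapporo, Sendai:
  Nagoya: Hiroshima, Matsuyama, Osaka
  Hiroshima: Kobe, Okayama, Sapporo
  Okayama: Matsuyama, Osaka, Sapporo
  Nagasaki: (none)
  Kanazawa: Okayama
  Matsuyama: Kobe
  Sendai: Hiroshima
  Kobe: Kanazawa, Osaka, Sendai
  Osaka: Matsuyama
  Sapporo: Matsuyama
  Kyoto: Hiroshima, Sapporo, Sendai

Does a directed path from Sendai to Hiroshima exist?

Yes

Explore from Sendai.
Distance 1: reach Hiroshima.
Found Hiroshima.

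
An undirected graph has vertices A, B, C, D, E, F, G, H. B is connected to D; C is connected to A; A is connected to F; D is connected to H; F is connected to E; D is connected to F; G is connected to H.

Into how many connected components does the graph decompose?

From A: component {A, B, C, D, E, F, G, H}.
That's 1 component.

1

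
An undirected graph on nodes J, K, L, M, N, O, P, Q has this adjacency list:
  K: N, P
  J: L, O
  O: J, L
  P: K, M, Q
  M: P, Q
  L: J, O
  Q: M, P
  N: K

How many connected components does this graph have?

From J: component {J, L, O}.
From K: component {K, M, N, P, Q}.
That's 2 components.

2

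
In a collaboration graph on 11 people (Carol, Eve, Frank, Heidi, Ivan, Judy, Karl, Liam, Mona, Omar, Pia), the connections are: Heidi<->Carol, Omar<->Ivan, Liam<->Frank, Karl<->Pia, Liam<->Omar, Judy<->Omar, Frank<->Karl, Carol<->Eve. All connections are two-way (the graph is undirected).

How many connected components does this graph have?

From Carol: component {Carol, Eve, Heidi}.
From Frank: component {Frank, Ivan, Judy, Karl, Liam, Omar, Pia}.
From Mona: component {Mona}.
That's 3 components.

3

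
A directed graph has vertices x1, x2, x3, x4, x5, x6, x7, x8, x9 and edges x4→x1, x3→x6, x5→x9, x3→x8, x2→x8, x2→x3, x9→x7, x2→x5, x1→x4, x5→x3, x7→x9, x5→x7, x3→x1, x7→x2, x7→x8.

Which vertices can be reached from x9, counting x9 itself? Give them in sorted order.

Start at x9.
Its neighbours: x7.
Then their neighbours: x2, x8.
Then next layer: x3, x5.
Then next layer: x1, x6.
Then next layer: x4.
Every vertex is now reached.

x1, x2, x3, x4, x5, x6, x7, x8, x9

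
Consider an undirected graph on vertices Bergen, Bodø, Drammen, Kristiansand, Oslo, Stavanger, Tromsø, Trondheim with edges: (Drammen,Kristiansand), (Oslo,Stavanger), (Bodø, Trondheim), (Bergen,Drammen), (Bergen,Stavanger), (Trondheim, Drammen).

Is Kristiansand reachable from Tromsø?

Tromsø has no edges, so nothing is reachable from it.

No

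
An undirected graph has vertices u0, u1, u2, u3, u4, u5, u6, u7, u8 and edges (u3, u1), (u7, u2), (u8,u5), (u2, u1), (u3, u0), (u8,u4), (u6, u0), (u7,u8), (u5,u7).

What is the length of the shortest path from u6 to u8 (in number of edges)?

Distance 0: u6.
Distance 1: u0.
Distance 2: u3.
Distance 3: u1.
Distance 4: u2.
Distance 5: u7.
Distance 6: u5, u8 — contains u8.

6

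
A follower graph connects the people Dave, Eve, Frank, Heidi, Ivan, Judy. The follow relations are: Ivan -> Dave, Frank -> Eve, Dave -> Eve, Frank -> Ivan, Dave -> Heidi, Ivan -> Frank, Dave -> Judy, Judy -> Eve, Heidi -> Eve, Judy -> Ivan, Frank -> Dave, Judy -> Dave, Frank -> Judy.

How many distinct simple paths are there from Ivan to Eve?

10

Ivan→Dave→Eve
Ivan→Dave→Heidi→Eve
Ivan→Dave→Judy→Eve
Ivan→Frank→Dave→Eve
Ivan→Frank→Dave→Heidi→Eve
Ivan→Frank→Dave→Judy→Eve
Ivan→Frank→Eve
Ivan→Frank→Judy→Dave→Eve
Ivan→Frank→Judy→Dave→Heidi→Eve
Ivan→Frank→Judy→Eve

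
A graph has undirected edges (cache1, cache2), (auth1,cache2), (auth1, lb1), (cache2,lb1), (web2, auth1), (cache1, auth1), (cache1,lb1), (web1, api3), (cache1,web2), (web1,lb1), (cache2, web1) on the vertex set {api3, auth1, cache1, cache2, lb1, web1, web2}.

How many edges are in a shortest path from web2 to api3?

4

Distance 0: web2.
Distance 1: auth1, cache1.
Distance 2: cache2, lb1.
Distance 3: web1.
Distance 4: api3 — contains api3.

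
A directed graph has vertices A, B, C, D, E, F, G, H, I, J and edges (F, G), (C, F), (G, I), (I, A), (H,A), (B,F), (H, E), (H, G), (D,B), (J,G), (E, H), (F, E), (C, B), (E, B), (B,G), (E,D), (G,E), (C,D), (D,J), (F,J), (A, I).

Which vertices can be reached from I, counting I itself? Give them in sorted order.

Start at I.
Its neighbours: A.
Nothing further is reachable.

A, I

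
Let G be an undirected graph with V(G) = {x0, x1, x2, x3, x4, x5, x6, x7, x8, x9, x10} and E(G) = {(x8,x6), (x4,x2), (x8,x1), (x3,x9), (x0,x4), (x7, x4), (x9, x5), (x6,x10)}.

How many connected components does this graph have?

3

From x0: component {x0, x2, x4, x7}.
From x1: component {x1, x6, x8, x10}.
From x3: component {x3, x5, x9}.
That's 3 components.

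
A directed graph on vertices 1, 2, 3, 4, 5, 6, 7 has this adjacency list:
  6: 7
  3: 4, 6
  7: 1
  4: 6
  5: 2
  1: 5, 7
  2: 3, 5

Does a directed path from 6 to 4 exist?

Yes

Explore from 6.
Distance 1: reach 7.
Distance 2: reach 1.
Distance 3: reach 5.
Distance 4: reach 2.
Distance 5: reach 3.
Distance 6: reach 4.
Found 4.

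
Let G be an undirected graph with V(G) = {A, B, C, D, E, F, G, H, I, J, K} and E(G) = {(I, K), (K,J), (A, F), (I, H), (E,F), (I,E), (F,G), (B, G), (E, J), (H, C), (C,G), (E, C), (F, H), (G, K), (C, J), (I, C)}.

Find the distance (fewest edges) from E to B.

Distance 0: E.
Distance 1: C, F, I, J.
Distance 2: A, G, H, K.
Distance 3: B — contains B.

3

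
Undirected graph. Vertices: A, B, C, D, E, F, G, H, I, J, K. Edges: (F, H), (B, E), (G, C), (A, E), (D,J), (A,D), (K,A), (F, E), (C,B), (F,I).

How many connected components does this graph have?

From A: component {A, B, C, D, E, F, G, H, I, J, K}.
That's 1 component.

1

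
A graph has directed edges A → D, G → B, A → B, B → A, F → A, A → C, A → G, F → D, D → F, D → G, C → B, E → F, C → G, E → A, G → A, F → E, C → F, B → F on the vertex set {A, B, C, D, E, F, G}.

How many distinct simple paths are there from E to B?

14

E→A→B
E→A→C→B
E→A→C→F→D→G→B
E→A→C→G→B
E→A→D→G→B
E→A→G→B
E→F→A→B
E→F→A→C→B
E→F→A→C→G→B
E→F→A→D→G→B
E→F→A→G→B
E→F→D→G→A→B
E→F→D→G→A→C→B
E→F→D→G→B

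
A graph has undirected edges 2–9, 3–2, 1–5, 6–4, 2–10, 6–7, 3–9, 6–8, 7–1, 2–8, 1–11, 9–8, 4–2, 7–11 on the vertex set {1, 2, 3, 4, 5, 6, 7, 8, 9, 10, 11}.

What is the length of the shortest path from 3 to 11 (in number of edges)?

Distance 0: 3.
Distance 1: 2, 9.
Distance 2: 4, 8, 10.
Distance 3: 6.
Distance 4: 7.
Distance 5: 1, 11 — contains 11.

5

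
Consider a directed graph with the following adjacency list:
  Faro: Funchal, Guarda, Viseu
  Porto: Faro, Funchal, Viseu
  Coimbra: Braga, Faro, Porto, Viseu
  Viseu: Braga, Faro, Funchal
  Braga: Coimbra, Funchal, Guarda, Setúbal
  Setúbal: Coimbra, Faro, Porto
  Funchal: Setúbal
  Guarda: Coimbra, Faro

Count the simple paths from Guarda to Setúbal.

Guarda→Coimbra→Braga→Funchal→Setúbal
Guarda→Coimbra→Braga→Setúbal
Guarda→Coimbra→Faro→Funchal→Setúbal
Guarda→Coimbra→Faro→Viseu→Braga→Funchal→Setúbal
Guarda→Coimbra→Faro→Viseu→Braga→Setúbal
Guarda→Coimbra→Faro→Viseu→Funchal→Setúbal
Guarda→Coimbra→Porto→Faro→Funchal→Setúbal
Guarda→Coimbra→Porto→Faro→Viseu→Braga→Funchal→Setúbal
... and 16 more.

24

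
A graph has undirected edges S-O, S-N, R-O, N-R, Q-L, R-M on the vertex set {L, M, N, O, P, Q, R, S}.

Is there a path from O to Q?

Explore from O.
Distance 1: reach R, S.
Distance 2: reach M, N.
The search is exhausted without reaching Q; it lies in a different component.

No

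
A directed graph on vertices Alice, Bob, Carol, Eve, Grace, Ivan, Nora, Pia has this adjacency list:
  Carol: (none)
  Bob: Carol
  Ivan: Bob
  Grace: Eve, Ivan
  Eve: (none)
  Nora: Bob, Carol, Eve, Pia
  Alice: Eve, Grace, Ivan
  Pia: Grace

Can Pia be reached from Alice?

Explore from Alice.
Distance 1: reach Eve, Grace, Ivan.
Distance 2: reach Bob.
Distance 3: reach Carol.
The search from Alice is exhausted; no directed path reaches Pia.

No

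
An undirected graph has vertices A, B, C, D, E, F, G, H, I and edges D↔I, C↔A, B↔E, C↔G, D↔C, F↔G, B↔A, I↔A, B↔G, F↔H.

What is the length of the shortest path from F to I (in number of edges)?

4

Distance 0: F.
Distance 1: G, H.
Distance 2: B, C.
Distance 3: A, D, E.
Distance 4: I — contains I.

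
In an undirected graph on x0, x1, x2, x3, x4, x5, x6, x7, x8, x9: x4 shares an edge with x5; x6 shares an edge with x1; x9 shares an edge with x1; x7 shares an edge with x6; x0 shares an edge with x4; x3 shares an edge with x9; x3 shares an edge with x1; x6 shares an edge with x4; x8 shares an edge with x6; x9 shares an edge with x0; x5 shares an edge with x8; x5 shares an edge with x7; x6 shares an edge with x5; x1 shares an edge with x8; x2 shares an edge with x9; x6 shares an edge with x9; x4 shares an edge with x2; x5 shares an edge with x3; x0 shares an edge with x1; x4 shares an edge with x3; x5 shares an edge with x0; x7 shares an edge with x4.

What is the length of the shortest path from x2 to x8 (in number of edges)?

Distance 0: x2.
Distance 1: x4, x9.
Distance 2: x0, x1, x3, x5, x6, x7.
Distance 3: x8 — contains x8.

3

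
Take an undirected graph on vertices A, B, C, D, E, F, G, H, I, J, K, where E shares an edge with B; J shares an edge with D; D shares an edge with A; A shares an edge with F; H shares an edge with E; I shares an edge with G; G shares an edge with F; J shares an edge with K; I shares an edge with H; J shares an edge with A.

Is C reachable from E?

Explore from E.
Distance 1: reach B, H.
Distance 2: reach I.
Distance 3: reach G.
Distance 4: reach F.
Distance 5: reach A.
Distance 6: reach D, J.
Distance 7: reach K.
The search is exhausted without reaching C; it lies in a different component.

No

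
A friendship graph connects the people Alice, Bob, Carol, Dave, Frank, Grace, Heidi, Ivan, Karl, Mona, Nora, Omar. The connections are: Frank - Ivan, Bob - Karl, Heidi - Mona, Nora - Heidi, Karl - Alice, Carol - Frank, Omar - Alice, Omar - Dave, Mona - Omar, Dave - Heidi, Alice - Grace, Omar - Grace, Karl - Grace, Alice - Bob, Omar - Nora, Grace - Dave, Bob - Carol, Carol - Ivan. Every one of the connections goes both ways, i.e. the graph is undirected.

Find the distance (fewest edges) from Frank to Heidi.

Distance 0: Frank.
Distance 1: Carol, Ivan.
Distance 2: Bob.
Distance 3: Alice, Karl.
Distance 4: Grace, Omar.
Distance 5: Dave, Mona, Nora.
Distance 6: Heidi — contains Heidi.

6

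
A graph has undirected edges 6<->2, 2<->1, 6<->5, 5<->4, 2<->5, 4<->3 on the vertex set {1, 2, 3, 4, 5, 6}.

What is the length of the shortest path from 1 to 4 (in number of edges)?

Distance 0: 1.
Distance 1: 2.
Distance 2: 5, 6.
Distance 3: 4 — contains 4.

3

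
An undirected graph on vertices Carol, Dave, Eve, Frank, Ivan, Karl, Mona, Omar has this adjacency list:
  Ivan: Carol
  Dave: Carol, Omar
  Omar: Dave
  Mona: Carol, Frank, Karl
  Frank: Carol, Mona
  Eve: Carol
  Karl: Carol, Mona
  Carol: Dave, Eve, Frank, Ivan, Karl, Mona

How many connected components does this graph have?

1

From Carol: component {Carol, Dave, Eve, Frank, Ivan, Karl, Mona, Omar}.
That's 1 component.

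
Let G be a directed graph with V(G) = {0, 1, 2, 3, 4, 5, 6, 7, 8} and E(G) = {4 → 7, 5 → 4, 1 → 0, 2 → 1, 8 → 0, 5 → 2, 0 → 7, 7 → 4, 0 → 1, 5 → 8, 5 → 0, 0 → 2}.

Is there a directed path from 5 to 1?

Explore from 5.
Distance 1: reach 0, 2, 4, 8.
Distance 2: reach 1, 7.
Found 1.

Yes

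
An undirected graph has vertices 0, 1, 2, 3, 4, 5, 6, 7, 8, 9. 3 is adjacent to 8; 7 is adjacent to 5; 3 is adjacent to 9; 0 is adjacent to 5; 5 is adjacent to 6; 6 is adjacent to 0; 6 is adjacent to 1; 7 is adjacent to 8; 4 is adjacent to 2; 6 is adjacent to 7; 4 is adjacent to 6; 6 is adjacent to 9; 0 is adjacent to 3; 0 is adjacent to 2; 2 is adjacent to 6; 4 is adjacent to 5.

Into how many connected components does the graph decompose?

1

From 0: component {0, 1, 2, 3, 4, 5, 6, 7, 8, 9}.
That's 1 component.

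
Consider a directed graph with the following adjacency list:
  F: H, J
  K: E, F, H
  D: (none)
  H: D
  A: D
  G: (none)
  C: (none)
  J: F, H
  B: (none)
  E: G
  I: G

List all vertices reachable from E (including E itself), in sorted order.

E, G

Start at E.
Its neighbours: G.
Nothing further is reachable.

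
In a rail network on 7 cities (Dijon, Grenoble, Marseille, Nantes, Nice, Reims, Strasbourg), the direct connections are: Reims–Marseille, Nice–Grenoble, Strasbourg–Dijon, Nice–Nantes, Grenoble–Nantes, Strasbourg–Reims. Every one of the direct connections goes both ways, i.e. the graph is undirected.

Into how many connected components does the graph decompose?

From Dijon: component {Dijon, Marseille, Reims, Strasbourg}.
From Grenoble: component {Grenoble, Nantes, Nice}.
That's 2 components.

2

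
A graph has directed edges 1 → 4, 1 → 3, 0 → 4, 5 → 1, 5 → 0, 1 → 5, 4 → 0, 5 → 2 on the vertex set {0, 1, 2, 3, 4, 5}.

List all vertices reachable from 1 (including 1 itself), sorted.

0, 1, 2, 3, 4, 5

Start at 1.
Its neighbours: 3, 4, 5.
Then their neighbours: 0, 2.
Every vertex is now reached.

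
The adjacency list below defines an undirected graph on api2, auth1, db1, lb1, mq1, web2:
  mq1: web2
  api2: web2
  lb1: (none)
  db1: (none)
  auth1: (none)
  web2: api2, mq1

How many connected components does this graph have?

4

From api2: component {api2, mq1, web2}.
From auth1: component {auth1}.
From db1: component {db1}.
From lb1: component {lb1}.
That's 4 components.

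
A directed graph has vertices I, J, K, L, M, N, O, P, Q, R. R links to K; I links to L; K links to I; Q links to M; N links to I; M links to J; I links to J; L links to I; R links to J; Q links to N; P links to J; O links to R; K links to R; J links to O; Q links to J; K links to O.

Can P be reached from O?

Explore from O.
Distance 1: reach R.
Distance 2: reach J, K.
Distance 3: reach I.
Distance 4: reach L.
The search from O is exhausted; no directed path reaches P.

No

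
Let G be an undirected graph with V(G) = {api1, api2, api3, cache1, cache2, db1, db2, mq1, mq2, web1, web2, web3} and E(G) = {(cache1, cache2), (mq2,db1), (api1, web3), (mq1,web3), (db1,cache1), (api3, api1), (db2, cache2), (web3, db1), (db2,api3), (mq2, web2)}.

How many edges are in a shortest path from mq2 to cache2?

3

Distance 0: mq2.
Distance 1: db1, web2.
Distance 2: cache1, web3.
Distance 3: api1, cache2, mq1 — contains cache2.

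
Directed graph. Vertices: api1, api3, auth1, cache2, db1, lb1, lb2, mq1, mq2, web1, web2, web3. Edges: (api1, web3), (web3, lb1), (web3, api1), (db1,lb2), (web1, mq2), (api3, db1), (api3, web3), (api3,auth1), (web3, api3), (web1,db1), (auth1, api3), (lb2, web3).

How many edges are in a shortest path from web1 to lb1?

Distance 0: web1.
Distance 1: db1, mq2.
Distance 2: lb2.
Distance 3: web3.
Distance 4: api1, api3, lb1 — contains lb1.

4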